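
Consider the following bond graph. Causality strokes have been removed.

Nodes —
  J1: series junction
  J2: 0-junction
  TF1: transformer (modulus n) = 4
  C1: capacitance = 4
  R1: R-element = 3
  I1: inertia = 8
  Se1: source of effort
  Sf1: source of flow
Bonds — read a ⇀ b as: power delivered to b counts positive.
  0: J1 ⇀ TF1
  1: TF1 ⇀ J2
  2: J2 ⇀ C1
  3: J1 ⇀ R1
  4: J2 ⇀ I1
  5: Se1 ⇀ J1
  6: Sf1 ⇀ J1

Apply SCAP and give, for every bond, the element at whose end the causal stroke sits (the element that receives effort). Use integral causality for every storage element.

#5 →J1  (Se1 (Se) sets effort on bond)
#6 →Sf1  (source Sf1 imposes f)
#0 →J1  (J1 flow already set via bond 6)
#3 →J1  (common-f at J1 fixed by 6)
#1 →TF1  (through TF1, causality passes straight; one stroke at TF1)
#2 →J2  (C1 outputs effort q/C1)
#4 →I1  (J2 effort already set via bond 2)

b0 |J1
b1 |TF1
b2 |J2
b3 |J1
b4 |I1
b5 |J1
b6 |Sf1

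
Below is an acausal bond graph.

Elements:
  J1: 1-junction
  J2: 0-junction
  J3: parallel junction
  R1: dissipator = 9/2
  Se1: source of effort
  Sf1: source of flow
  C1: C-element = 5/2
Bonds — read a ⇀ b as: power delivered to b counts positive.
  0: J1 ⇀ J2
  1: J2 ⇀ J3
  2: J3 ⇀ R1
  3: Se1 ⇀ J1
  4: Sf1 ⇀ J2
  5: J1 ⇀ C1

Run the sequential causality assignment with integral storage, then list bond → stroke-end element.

b0 →J2
b1 →J3
b2 →R1
b3 →J1
b4 →Sf1
b5 →J1

bond 3 stroke at J1  (source Se1 imposes e)
bond 4 stroke at Sf1  (Sf1 fixes flow; stroke at Sf1)
bond 5 stroke at J1  (C1 outputs effort q/C1)
bond 0 stroke at J2  (J1 needs exactly one f-in)
bond 1 stroke at J3  (0-jn J2 has e-setter on 0)
bond 2 stroke at R1  (common-e at J3 fixed by 1)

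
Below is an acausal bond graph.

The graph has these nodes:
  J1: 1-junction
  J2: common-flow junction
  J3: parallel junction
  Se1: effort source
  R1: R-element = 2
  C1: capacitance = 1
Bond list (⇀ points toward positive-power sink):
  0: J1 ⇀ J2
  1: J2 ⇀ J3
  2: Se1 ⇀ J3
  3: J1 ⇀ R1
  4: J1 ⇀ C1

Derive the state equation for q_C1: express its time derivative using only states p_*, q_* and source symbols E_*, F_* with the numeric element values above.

dq_C1/dt = -E_Se1/2 - q_C1/2

#2 stroke at J3  (source Se1 imposes e)
#1 stroke at J2  (J3 effort already set via bond 2)
#0 stroke at J1  (only one flow-in slot at J2)
#4 stroke at J1  (C1 integral (e out))
#3 stroke at R1  (closing 1-jn rule on J1)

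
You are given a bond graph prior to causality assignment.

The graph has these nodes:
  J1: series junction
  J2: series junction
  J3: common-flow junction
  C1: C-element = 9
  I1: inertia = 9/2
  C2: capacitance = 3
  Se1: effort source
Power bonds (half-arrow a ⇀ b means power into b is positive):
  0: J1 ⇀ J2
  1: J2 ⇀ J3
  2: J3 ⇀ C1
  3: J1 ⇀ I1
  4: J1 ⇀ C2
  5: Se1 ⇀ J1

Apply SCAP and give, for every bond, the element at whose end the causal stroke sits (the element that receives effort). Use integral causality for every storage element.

b0 →J1
b1 →J2
b2 →J3
b3 →I1
b4 →J1
b5 →J1

β5 →J1  (Se1: effort source, stroke at far end)
β2 →J3  (C1 outputs effort q/C1)
β1 →J2  (only one flow-in slot at J3)
β0 →J1  (only one flow-in slot at J2)
β3 →I1  (prefer integral on I1)
β4 →J1  (J1 flow already set via bond 3)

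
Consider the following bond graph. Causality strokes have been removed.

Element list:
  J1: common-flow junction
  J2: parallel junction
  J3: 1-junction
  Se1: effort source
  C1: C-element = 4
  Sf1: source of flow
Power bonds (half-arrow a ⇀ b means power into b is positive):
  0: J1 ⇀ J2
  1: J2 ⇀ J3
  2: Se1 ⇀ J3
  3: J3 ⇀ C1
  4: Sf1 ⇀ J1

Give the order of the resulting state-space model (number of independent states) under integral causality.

β2 →J3  (Se1: effort source, stroke at far end)
β4 →Sf1  (Sf1 fixes flow; stroke at Sf1)
β0 →J1  (J1 flow already set via bond 4)
β1 →J2  (J2 needs exactly one e-in)
β3 →J3  (common-f at J3 fixed by 1)

1  (C1 all integral)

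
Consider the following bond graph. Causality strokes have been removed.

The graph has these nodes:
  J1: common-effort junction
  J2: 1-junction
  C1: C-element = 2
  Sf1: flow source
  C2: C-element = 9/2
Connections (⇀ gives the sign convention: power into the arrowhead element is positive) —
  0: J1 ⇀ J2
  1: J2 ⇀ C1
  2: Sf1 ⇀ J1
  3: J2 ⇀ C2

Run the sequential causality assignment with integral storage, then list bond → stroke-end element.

bond 2 →Sf1  (Sf1: flow source, stroke at near end)
bond 0 →J1  (only one effort-in slot at J1)
bond 1 →J2  (common-f at J2 fixed by 0)
bond 3 →J2  (common-f at J2 fixed by 0)

bond 0 →J1
bond 1 →J2
bond 2 →Sf1
bond 3 →J2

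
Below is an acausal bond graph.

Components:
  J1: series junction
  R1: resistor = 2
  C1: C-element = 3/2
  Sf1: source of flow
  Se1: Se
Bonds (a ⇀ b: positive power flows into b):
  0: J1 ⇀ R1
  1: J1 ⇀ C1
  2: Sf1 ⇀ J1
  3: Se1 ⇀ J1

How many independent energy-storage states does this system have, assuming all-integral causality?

1  (C1 all integral)

β2 stroke→Sf1  (source Sf1 imposes f)
β3 stroke→J1  (Se1 fixes effort; stroke away)
β0 stroke→J1  (J1 flow already set via bond 2)
β1 stroke→J1  (1-jn J1 has f-setter on 2)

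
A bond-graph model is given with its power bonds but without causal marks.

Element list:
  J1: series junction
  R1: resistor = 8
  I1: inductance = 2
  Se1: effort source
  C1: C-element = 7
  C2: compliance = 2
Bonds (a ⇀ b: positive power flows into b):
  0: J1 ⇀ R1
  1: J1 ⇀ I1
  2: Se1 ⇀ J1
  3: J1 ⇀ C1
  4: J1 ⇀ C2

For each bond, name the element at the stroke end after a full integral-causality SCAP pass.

b0 stroke→J1
b1 stroke→I1
b2 stroke→J1
b3 stroke→J1
b4 stroke→J1

b2 →J1  (Se1 fixes effort; stroke away)
b1 →I1  (I1 outputs flow p/I1)
b0 →J1  (J1: bond 1 brought flow, rest push out)
b3 →J1  (J1 flow already set via bond 1)
b4 →J1  (1-jn J1 has f-setter on 1)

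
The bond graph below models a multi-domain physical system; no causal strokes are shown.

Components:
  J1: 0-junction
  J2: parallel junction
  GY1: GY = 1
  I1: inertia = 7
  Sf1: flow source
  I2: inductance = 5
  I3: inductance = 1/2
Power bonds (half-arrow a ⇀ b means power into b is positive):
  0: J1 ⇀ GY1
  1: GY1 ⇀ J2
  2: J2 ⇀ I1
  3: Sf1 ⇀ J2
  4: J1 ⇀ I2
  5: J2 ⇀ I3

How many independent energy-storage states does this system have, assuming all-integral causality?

b3 stroke→Sf1  (Sf1 fixes flow; stroke at Sf1)
b2 stroke→I1  (I1 integral (f out))
b4 stroke→I2  (I2 outputs flow p/I2)
b0 stroke→J1  (J1 needs exactly one e-in)
b1 stroke→J2  (GY1 both-in/both-out from 0)
b5 stroke→I3  (J2: bond 1 brought effort, rest push out)

3  (I1, I2, I3 all integral)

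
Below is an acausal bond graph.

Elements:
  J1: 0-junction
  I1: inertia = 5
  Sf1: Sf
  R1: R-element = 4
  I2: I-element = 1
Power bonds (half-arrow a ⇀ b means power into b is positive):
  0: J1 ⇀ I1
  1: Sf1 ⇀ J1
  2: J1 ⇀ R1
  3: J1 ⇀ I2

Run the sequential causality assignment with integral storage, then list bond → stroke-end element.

bond 0 stroke→I1
bond 1 stroke→Sf1
bond 2 stroke→J1
bond 3 stroke→I2

b1 stroke→Sf1  (source Sf1 imposes f)
b0 stroke→I1  (I1: I, integral causality)
b3 stroke→I2  (I2 outputs flow p/I2)
b2 stroke→J1  (J1: last free bond brings effort in)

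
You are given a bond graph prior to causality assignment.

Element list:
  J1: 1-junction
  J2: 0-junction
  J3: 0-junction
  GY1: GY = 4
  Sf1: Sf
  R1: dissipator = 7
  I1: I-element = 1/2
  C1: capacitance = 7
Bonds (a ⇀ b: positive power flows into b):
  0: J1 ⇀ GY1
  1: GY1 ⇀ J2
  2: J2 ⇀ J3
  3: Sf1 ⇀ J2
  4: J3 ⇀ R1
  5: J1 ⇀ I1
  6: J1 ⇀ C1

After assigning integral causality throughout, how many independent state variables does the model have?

b3 |Sf1  (Sf1 (Sf) sets flow on bond)
b5 |I1  (I1: I, integral causality)
b0 |J1  (common-f at J1 fixed by 5)
b6 |J1  (J1 flow already set via bond 5)
b1 |J2  (GY GY1: same side as bond 0)
b2 |J3  (J2 effort already set via bond 1)
b4 |R1  (0-jn J3 has e-setter on 2)

2  (C1, I1 all integral)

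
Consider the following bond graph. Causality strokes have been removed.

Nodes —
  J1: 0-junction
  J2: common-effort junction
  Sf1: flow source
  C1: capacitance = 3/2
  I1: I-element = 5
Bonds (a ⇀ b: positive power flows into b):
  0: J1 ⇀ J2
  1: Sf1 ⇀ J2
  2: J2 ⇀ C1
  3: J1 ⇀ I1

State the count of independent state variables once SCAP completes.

β1 |Sf1  (Sf1 (Sf) sets flow on bond)
β2 |J2  (C1 integral (e out))
β0 |J1  (J2 effort already set via bond 2)
β3 |I1  (J1 effort already set via bond 0)

2  (C1, I1 all integral)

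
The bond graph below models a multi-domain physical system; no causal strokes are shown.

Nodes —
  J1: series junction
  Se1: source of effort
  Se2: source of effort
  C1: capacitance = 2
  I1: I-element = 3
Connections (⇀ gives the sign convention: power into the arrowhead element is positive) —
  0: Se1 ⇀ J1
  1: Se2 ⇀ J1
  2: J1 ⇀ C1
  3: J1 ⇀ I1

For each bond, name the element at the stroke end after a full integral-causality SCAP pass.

β0 stroke→J1
β1 stroke→J1
β2 stroke→J1
β3 stroke→I1

β0 →J1  (Se1: effort source, stroke at far end)
β1 →J1  (Se2 fixes effort; stroke away)
β2 →J1  (C1 outputs effort q/C1)
β3 →I1  (only one flow-in slot at J1)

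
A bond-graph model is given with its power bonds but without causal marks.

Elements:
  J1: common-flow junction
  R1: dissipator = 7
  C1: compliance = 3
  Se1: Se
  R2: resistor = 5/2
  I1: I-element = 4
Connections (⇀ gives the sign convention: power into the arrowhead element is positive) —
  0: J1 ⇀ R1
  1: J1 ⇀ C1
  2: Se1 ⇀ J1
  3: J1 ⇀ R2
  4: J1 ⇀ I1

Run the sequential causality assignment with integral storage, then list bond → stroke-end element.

bond 0 stroke at J1
bond 1 stroke at J1
bond 2 stroke at J1
bond 3 stroke at J1
bond 4 stroke at I1

β2 →J1  (source Se1 imposes e)
β1 →J1  (C1 outputs effort q/C1)
β4 →I1  (I1: I, integral causality)
β0 →J1  (J1 flow already set via bond 4)
β3 →J1  (common-f at J1 fixed by 4)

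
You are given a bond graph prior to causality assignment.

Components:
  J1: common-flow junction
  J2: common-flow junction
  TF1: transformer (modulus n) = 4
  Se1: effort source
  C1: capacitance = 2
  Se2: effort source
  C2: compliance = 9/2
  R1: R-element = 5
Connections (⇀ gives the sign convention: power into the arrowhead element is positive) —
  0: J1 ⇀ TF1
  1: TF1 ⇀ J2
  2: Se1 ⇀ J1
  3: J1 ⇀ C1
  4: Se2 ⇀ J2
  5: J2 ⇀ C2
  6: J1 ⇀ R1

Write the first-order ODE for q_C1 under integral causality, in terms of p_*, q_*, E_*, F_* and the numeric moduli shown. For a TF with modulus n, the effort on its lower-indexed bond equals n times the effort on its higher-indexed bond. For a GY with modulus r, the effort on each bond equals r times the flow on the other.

#2 stroke at J1  (Se1 (Se) sets effort on bond)
#4 stroke at J2  (Se2 fixes effort; stroke away)
#3 stroke at J1  (C1: C, integral causality)
#5 stroke at J2  (C2 integral (e out))
#1 stroke at TF1  (closing 1-jn rule on J2)
#0 stroke at J1  (TF1: transformer flips bond 1)
#6 stroke at R1  (closing 1-jn rule on J1)

dq_C1/dt = E_Se1/5 + 4*E_Se2/5 - q_C1/10 - 8*q_C2/45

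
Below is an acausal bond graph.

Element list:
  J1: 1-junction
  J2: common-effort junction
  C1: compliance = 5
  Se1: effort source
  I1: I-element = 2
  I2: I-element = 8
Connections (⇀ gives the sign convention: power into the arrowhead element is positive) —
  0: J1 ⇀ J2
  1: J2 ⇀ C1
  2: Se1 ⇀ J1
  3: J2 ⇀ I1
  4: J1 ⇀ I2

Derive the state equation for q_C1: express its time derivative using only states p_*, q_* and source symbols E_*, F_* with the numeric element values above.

β2 →J1  (source Se1 imposes e)
β1 →J2  (C1: C, integral causality)
β0 →J1  (J2 effort already set via bond 1)
β3 →I1  (0-jn J2 has e-setter on 1)
β4 →I2  (J1: last free bond brings flow in)

dq_C1/dt = -p_I1/2 + p_I2/8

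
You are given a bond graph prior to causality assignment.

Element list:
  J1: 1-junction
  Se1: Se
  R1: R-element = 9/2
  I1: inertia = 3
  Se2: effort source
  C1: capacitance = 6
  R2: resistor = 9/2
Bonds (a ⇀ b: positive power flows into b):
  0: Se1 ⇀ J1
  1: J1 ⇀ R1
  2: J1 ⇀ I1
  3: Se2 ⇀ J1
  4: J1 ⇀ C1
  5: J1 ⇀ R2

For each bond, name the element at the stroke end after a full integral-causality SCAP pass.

b0 stroke at J1  (Se1 (Se) sets effort on bond)
b3 stroke at J1  (source Se2 imposes e)
b2 stroke at I1  (prefer integral on I1)
b1 stroke at J1  (J1 flow already set via bond 2)
b4 stroke at J1  (J1 flow already set via bond 2)
b5 stroke at J1  (J1: bond 2 brought flow, rest push out)

b0 |J1
b1 |J1
b2 |I1
b3 |J1
b4 |J1
b5 |J1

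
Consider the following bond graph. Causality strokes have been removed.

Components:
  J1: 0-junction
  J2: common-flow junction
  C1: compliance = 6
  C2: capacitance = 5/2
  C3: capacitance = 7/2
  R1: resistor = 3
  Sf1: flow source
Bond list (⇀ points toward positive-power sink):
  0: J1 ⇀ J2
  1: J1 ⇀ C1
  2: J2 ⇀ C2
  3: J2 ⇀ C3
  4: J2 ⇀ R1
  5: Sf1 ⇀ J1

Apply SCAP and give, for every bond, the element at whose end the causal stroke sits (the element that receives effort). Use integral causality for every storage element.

b0 stroke at J2
b1 stroke at J1
b2 stroke at J2
b3 stroke at J2
b4 stroke at R1
b5 stroke at Sf1

b5 →Sf1  (Sf1 fixes flow; stroke at Sf1)
b1 →J1  (prefer integral on C1)
b0 →J2  (J1 effort already set via bond 1)
b2 →J2  (prefer integral on C2)
b3 →J2  (prefer integral on C3)
b4 →R1  (closing 1-jn rule on J2)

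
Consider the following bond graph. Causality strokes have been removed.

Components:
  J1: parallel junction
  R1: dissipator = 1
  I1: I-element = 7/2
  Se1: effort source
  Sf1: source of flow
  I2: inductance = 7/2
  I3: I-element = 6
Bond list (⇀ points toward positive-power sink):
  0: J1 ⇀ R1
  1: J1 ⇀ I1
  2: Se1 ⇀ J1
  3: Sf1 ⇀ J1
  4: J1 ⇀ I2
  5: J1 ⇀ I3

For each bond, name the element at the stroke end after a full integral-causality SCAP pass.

b2 stroke at J1  (source Se1 imposes e)
b3 stroke at Sf1  (Sf1: flow source, stroke at near end)
b0 stroke at R1  (J1 effort already set via bond 2)
b1 stroke at I1  (common-e at J1 fixed by 2)
b4 stroke at I2  (0-jn J1 has e-setter on 2)
b5 stroke at I3  (0-jn J1 has e-setter on 2)

β0 stroke→R1
β1 stroke→I1
β2 stroke→J1
β3 stroke→Sf1
β4 stroke→I2
β5 stroke→I3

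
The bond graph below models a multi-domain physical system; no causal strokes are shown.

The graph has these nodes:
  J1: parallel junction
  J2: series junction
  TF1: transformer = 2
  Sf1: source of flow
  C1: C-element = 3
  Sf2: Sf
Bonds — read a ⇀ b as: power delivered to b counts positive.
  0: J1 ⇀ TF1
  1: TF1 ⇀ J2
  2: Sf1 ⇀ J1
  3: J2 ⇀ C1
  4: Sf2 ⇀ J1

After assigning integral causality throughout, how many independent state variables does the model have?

1  (C1 all integral)

β2 stroke→Sf1  (source Sf1 imposes f)
β4 stroke→Sf2  (Sf2: flow source, stroke at near end)
β0 stroke→J1  (only one effort-in slot at J1)
β1 stroke→TF1  (through TF1, causality passes straight; one stroke at TF1)
β3 stroke→J2  (1-jn J2 has f-setter on 1)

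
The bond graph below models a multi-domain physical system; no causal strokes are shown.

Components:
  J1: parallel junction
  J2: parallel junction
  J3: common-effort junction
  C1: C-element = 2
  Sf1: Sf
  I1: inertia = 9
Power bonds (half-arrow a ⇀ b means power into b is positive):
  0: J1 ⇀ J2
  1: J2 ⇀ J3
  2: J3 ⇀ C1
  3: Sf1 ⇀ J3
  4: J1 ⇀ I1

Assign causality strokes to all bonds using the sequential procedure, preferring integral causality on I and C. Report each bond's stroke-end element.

b3 stroke→Sf1  (source Sf1 imposes f)
b2 stroke→J3  (C1 outputs effort q/C1)
b1 stroke→J2  (0-jn J3 has e-setter on 2)
b0 stroke→J1  (J2: bond 1 brought effort, rest push out)
b4 stroke→I1  (0-jn J1 has e-setter on 0)

β0 stroke at J1
β1 stroke at J2
β2 stroke at J3
β3 stroke at Sf1
β4 stroke at I1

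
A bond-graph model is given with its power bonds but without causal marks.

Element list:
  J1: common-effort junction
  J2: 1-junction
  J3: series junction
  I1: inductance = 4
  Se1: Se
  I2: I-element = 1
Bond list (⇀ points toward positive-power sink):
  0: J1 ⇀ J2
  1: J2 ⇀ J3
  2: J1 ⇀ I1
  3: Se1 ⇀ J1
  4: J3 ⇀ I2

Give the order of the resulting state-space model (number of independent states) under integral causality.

2  (I1, I2 all integral)

b3 stroke at J1  (source Se1 imposes e)
b0 stroke at J2  (0-jn J1 has e-setter on 3)
b2 stroke at I1  (0-jn J1 has e-setter on 3)
b1 stroke at J3  (J2: last free bond brings flow in)
b4 stroke at I2  (J3: last free bond brings flow in)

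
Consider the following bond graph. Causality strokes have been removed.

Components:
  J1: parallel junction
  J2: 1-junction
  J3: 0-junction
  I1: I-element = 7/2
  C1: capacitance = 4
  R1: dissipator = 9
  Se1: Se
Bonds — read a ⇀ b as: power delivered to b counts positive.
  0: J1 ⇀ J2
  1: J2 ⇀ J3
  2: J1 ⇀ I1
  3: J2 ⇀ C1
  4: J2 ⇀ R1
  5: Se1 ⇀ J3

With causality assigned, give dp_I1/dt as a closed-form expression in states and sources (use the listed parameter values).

b5 stroke→J3  (Se1 (Se) sets effort on bond)
b1 stroke→J2  (common-e at J3 fixed by 5)
b2 stroke→I1  (I1 integral (f out))
b0 stroke→J1  (only one effort-in slot at J1)
b3 stroke→J2  (common-f at J2 fixed by 0)
b4 stroke→J2  (J2: bond 0 brought flow, rest push out)

dp_I1/dt = E_Se1 - 18*p_I1/7 + q_C1/4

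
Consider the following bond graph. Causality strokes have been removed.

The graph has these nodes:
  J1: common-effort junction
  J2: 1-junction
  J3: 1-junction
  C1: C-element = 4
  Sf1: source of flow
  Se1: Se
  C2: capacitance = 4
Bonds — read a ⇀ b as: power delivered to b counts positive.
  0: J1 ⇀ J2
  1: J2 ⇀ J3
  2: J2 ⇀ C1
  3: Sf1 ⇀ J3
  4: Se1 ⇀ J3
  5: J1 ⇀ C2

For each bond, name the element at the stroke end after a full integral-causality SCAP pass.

#0 stroke→J2
#1 stroke→J3
#2 stroke→J2
#3 stroke→Sf1
#4 stroke→J3
#5 stroke→J1

β3 |Sf1  (source Sf1 imposes f)
β4 |J3  (Se1 fixes effort; stroke away)
β1 |J3  (J3: bond 3 brought flow, rest push out)
β0 |J2  (J2 flow already set via bond 1)
β2 |J2  (J2 flow already set via bond 1)
β5 |J1  (J1 needs exactly one e-in)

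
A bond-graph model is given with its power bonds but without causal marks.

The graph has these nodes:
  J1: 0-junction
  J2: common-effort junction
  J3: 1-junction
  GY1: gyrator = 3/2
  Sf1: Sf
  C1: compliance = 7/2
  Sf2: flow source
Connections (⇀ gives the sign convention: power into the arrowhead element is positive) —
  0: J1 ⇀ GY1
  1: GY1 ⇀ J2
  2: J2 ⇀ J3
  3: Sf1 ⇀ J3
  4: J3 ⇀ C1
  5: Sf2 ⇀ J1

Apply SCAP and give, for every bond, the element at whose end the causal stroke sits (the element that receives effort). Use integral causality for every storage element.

bond 0 →J1
bond 1 →J2
bond 2 →J3
bond 3 →Sf1
bond 4 →J3
bond 5 →Sf2

bond 3 stroke→Sf1  (source Sf1 imposes f)
bond 5 stroke→Sf2  (Sf2 (Sf) sets flow on bond)
bond 0 stroke→J1  (J1: last free bond brings effort in)
bond 2 stroke→J3  (J3: bond 3 brought flow, rest push out)
bond 4 stroke→J3  (1-jn J3 has f-setter on 3)
bond 1 stroke→J2  (GY1: gyrator matches bond 0)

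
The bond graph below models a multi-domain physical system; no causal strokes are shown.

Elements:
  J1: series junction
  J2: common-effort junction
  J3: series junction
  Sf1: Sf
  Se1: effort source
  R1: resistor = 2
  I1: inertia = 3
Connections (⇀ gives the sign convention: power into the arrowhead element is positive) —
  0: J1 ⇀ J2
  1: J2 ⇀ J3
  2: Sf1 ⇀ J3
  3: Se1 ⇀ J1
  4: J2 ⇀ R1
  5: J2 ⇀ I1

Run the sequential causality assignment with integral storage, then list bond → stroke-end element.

β0 stroke at J2
β1 stroke at J3
β2 stroke at Sf1
β3 stroke at J1
β4 stroke at R1
β5 stroke at I1

b2 |Sf1  (Sf1: flow source, stroke at near end)
b3 |J1  (Se1 fixes effort; stroke away)
b0 |J2  (J1: last free bond brings flow in)
b1 |J3  (J2 effort already set via bond 0)
b4 |R1  (common-e at J2 fixed by 0)
b5 |I1  (J2: bond 0 brought effort, rest push out)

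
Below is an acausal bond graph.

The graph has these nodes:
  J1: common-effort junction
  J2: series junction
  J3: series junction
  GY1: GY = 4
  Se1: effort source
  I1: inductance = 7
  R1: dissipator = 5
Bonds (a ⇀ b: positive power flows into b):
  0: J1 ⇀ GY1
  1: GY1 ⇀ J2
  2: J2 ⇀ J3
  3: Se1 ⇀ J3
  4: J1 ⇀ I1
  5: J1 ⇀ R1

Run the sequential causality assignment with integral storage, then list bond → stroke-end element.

#0 |GY1
#1 |GY1
#2 |J2
#3 |J3
#4 |I1
#5 |J1

β3 |J3  (Se1 (Se) sets effort on bond)
β2 |J2  (only one flow-in slot at J3)
β1 |GY1  (only one flow-in slot at J2)
β0 |GY1  (GY GY1: same side as bond 1)
β4 |I1  (prefer integral on I1)
β5 |J1  (only one effort-in slot at J1)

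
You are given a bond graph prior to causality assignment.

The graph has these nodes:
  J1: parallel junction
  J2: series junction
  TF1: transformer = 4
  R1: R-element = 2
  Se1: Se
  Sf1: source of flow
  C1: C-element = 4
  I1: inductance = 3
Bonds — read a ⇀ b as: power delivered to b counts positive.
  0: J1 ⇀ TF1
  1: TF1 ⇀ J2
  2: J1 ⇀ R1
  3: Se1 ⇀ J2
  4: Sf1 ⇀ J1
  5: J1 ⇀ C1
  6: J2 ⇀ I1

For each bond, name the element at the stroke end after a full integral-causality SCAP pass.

#0 stroke→TF1
#1 stroke→J2
#2 stroke→R1
#3 stroke→J2
#4 stroke→Sf1
#5 stroke→J1
#6 stroke→I1

#3 stroke→J2  (Se1: effort source, stroke at far end)
#4 stroke→Sf1  (Sf1 fixes flow; stroke at Sf1)
#5 stroke→J1  (C1 integral (e out))
#0 stroke→TF1  (J1: bond 5 brought effort, rest push out)
#2 stroke→R1  (J1 effort already set via bond 5)
#1 stroke→J2  (TF1 one-in-one-out from 0)
#6 stroke→I1  (J2 needs exactly one f-in)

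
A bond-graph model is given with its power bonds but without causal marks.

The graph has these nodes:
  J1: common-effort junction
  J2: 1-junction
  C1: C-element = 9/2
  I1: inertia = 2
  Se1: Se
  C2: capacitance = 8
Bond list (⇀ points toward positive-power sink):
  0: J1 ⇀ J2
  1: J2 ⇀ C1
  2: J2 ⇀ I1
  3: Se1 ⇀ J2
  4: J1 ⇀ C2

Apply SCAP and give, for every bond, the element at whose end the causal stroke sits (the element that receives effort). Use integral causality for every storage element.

b3 |J2  (source Se1 imposes e)
b1 |J2  (C1 outputs effort q/C1)
b2 |I1  (prefer integral on I1)
b0 |J2  (common-f at J2 fixed by 2)
b4 |J1  (J1: last free bond brings effort in)

#0 →J2
#1 →J2
#2 →I1
#3 →J2
#4 →J1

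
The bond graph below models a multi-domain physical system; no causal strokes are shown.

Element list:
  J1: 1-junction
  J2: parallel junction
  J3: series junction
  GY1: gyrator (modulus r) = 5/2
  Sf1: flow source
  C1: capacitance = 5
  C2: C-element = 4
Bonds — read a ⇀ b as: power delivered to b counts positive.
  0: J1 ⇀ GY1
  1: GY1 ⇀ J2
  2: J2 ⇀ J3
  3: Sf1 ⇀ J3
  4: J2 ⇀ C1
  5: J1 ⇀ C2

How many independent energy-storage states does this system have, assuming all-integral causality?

2  (C1, C2 all integral)

b3 →Sf1  (Sf1 fixes flow; stroke at Sf1)
b2 →J3  (common-f at J3 fixed by 3)
b4 →J2  (C1 integral (e out))
b1 →GY1  (0-jn J2 has e-setter on 4)
b0 →GY1  (GY GY1: same side as bond 1)
b5 →J1  (1-jn J1 has f-setter on 0)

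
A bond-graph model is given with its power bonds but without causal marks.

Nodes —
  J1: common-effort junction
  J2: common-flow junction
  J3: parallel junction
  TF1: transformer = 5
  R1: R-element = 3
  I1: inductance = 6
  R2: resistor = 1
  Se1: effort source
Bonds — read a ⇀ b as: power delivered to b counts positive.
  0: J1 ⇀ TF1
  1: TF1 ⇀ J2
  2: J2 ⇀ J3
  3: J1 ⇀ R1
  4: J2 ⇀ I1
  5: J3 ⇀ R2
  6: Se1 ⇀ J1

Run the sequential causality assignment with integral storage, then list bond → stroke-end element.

bond 6 →J1  (Se1: effort source, stroke at far end)
bond 0 →TF1  (J1 effort already set via bond 6)
bond 3 →R1  (J1 effort already set via bond 6)
bond 1 →J2  (TF TF1: opposite of bond 0)
bond 4 →I1  (prefer integral on I1)
bond 2 →J2  (common-f at J2 fixed by 4)
bond 5 →J3  (J3: last free bond brings effort in)

#0 stroke→TF1
#1 stroke→J2
#2 stroke→J2
#3 stroke→R1
#4 stroke→I1
#5 stroke→J3
#6 stroke→J1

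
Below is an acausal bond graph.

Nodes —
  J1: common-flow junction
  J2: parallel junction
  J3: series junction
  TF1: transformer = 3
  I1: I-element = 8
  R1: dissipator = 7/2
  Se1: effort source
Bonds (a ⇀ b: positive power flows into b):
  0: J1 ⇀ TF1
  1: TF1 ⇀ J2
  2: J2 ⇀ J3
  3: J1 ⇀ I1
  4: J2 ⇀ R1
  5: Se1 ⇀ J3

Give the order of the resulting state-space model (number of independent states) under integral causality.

bond 5 stroke at J3  (Se1: effort source, stroke at far end)
bond 2 stroke at J2  (closing 1-jn rule on J3)
bond 1 stroke at TF1  (0-jn J2 has e-setter on 2)
bond 4 stroke at R1  (J2 effort already set via bond 2)
bond 0 stroke at J1  (TF TF1: opposite of bond 1)
bond 3 stroke at I1  (J1: last free bond brings flow in)

1  (I1 all integral)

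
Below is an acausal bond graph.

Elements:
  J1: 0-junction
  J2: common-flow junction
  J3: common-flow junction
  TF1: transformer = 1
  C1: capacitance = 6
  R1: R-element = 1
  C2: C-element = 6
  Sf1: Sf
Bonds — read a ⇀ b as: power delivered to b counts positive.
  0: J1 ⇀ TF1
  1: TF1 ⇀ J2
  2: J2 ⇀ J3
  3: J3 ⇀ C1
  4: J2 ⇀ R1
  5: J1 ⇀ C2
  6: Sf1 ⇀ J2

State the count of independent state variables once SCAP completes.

2  (C1, C2 all integral)

β6 stroke→Sf1  (Sf1: flow source, stroke at near end)
β1 stroke→J2  (J2: bond 6 brought flow, rest push out)
β2 stroke→J2  (common-f at J2 fixed by 6)
β4 stroke→J2  (J2 flow already set via bond 6)
β3 stroke→J3  (J3 flow already set via bond 2)
β0 stroke→TF1  (TF1: transformer flips bond 1)
β5 stroke→J1  (only one effort-in slot at J1)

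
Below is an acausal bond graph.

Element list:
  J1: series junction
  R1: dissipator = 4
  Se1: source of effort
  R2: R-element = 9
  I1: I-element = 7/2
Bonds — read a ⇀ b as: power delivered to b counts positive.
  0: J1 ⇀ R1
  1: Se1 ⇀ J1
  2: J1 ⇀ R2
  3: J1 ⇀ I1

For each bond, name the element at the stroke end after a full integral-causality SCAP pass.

β1 →J1  (Se1: effort source, stroke at far end)
β3 →I1  (I1 integral (f out))
β0 →J1  (1-jn J1 has f-setter on 3)
β2 →J1  (J1: bond 3 brought flow, rest push out)

β0 stroke→J1
β1 stroke→J1
β2 stroke→J1
β3 stroke→I1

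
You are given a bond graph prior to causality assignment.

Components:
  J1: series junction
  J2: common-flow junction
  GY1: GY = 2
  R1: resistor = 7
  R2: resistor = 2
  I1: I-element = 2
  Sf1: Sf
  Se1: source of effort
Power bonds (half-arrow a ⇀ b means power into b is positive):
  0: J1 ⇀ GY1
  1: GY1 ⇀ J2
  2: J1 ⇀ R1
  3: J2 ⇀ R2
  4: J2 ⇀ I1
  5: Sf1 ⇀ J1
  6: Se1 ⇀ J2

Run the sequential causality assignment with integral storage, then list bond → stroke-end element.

#0 →J1
#1 →J2
#2 →J1
#3 →J2
#4 →I1
#5 →Sf1
#6 →J2

#5 stroke at Sf1  (source Sf1 imposes f)
#6 stroke at J2  (Se1 fixes effort; stroke away)
#0 stroke at J1  (1-jn J1 has f-setter on 5)
#2 stroke at J1  (common-f at J1 fixed by 5)
#1 stroke at J2  (GY1 both-in/both-out from 0)
#4 stroke at I1  (I1 outputs flow p/I1)
#3 stroke at J2  (J2: bond 4 brought flow, rest push out)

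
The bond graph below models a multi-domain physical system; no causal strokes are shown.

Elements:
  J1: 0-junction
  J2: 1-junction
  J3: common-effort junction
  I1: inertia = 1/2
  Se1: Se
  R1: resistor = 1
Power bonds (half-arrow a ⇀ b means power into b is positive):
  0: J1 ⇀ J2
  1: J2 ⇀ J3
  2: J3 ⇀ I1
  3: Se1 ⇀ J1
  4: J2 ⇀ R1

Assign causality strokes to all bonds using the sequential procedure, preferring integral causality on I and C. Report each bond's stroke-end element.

bond 3 stroke at J1  (source Se1 imposes e)
bond 0 stroke at J2  (J1: bond 3 brought effort, rest push out)
bond 2 stroke at I1  (I1 outputs flow p/I1)
bond 1 stroke at J3  (only one effort-in slot at J3)
bond 4 stroke at J2  (1-jn J2 has f-setter on 1)

bond 0 |J2
bond 1 |J3
bond 2 |I1
bond 3 |J1
bond 4 |J2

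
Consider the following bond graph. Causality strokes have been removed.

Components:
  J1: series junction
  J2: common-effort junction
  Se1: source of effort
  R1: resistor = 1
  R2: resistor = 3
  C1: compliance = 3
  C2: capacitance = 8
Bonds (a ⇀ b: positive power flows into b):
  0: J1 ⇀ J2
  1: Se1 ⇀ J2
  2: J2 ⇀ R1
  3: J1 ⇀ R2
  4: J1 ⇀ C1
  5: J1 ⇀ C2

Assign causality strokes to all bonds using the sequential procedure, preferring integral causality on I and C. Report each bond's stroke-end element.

bond 1 stroke→J2  (source Se1 imposes e)
bond 0 stroke→J1  (0-jn J2 has e-setter on 1)
bond 2 stroke→R1  (0-jn J2 has e-setter on 1)
bond 4 stroke→J1  (C1 integral (e out))
bond 5 stroke→J1  (C2: C, integral causality)
bond 3 stroke→R2  (J1 needs exactly one f-in)

β0 →J1
β1 →J2
β2 →R1
β3 →R2
β4 →J1
β5 →J1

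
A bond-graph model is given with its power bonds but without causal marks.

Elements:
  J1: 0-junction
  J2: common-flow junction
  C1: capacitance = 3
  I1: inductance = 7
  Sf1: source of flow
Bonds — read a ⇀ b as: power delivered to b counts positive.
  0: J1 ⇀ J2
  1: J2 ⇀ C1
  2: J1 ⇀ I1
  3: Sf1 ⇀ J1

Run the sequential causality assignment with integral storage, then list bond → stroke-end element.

b0 →J1
b1 →J2
b2 →I1
b3 →Sf1

bond 3 stroke→Sf1  (Sf1: flow source, stroke at near end)
bond 1 stroke→J2  (C1 integral (e out))
bond 0 stroke→J1  (only one flow-in slot at J2)
bond 2 stroke→I1  (0-jn J1 has e-setter on 0)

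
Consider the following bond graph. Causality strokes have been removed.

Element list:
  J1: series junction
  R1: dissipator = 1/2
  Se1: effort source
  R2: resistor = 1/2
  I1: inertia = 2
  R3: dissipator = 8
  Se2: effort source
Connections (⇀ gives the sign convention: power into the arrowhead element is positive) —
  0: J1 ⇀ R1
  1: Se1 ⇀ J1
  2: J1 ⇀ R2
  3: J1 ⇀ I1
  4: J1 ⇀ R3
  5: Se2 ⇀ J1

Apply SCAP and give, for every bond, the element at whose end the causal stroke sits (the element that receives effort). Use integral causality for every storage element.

bond 0 stroke at J1
bond 1 stroke at J1
bond 2 stroke at J1
bond 3 stroke at I1
bond 4 stroke at J1
bond 5 stroke at J1

b1 stroke→J1  (Se1 (Se) sets effort on bond)
b5 stroke→J1  (Se2 fixes effort; stroke away)
b3 stroke→I1  (prefer integral on I1)
b0 stroke→J1  (1-jn J1 has f-setter on 3)
b2 stroke→J1  (J1: bond 3 brought flow, rest push out)
b4 stroke→J1  (J1: bond 3 brought flow, rest push out)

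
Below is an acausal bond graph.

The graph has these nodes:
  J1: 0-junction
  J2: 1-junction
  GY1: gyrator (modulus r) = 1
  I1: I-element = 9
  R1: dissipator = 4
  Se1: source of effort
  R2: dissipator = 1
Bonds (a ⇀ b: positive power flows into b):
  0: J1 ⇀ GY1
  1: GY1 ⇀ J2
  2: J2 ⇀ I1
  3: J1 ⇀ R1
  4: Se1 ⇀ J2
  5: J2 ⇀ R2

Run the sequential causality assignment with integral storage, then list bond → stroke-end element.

b0 stroke at J1
b1 stroke at J2
b2 stroke at I1
b3 stroke at R1
b4 stroke at J2
b5 stroke at J2

#4 stroke at J2  (Se1 (Se) sets effort on bond)
#2 stroke at I1  (I1 integral (f out))
#1 stroke at J2  (1-jn J2 has f-setter on 2)
#5 stroke at J2  (1-jn J2 has f-setter on 2)
#0 stroke at J1  (GY1: gyrator matches bond 1)
#3 stroke at R1  (J1: bond 0 brought effort, rest push out)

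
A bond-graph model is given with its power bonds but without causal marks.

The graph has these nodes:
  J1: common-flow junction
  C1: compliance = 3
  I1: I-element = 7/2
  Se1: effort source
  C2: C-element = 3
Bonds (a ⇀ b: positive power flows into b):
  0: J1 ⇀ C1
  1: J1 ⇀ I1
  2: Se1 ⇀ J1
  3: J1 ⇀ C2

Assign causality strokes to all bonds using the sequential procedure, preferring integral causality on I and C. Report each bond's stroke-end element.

b2 stroke→J1  (Se1 (Se) sets effort on bond)
b0 stroke→J1  (prefer integral on C1)
b1 stroke→I1  (I1 integral (f out))
b3 stroke→J1  (common-f at J1 fixed by 1)

b0 stroke→J1
b1 stroke→I1
b2 stroke→J1
b3 stroke→J1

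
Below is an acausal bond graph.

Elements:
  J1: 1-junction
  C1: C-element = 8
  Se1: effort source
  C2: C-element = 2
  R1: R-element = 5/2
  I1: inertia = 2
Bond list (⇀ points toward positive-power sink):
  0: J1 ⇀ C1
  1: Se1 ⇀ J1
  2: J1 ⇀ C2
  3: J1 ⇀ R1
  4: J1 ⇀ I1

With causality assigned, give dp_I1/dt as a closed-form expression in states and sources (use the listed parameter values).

b1 stroke at J1  (Se1 (Se) sets effort on bond)
b0 stroke at J1  (prefer integral on C1)
b2 stroke at J1  (C2: C, integral causality)
b4 stroke at I1  (prefer integral on I1)
b3 stroke at J1  (J1: bond 4 brought flow, rest push out)

dp_I1/dt = E_Se1 - 5*p_I1/4 - q_C1/8 - q_C2/2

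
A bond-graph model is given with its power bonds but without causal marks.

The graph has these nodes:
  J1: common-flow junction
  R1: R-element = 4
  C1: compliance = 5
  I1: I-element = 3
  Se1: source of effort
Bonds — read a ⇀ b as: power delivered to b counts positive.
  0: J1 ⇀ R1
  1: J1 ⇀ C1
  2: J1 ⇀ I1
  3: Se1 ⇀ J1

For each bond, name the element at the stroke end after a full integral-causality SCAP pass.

β0 →J1
β1 →J1
β2 →I1
β3 →J1

bond 3 |J1  (Se1: effort source, stroke at far end)
bond 1 |J1  (C1 integral (e out))
bond 2 |I1  (prefer integral on I1)
bond 0 |J1  (common-f at J1 fixed by 2)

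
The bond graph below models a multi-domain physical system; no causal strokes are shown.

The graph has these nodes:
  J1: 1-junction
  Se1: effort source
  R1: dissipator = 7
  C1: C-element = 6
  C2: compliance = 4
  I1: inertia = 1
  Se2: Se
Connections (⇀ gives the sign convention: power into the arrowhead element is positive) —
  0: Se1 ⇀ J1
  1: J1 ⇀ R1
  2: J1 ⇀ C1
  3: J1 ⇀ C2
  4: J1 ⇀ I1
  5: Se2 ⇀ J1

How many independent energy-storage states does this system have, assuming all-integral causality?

3  (C1, C2, I1 all integral)

β0 stroke→J1  (Se1 fixes effort; stroke away)
β5 stroke→J1  (Se2 fixes effort; stroke away)
β2 stroke→J1  (prefer integral on C1)
β3 stroke→J1  (C2 outputs effort q/C2)
β4 stroke→I1  (I1: I, integral causality)
β1 stroke→J1  (1-jn J1 has f-setter on 4)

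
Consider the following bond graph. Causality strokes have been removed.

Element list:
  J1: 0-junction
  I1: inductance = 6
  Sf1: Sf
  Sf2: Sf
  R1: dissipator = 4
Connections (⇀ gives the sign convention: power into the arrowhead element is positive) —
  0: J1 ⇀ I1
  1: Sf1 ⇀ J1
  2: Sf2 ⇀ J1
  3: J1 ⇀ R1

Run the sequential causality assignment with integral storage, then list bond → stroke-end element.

b0 stroke at I1
b1 stroke at Sf1
b2 stroke at Sf2
b3 stroke at J1

#1 stroke at Sf1  (source Sf1 imposes f)
#2 stroke at Sf2  (Sf2 (Sf) sets flow on bond)
#0 stroke at I1  (I1: I, integral causality)
#3 stroke at J1  (J1: last free bond brings effort in)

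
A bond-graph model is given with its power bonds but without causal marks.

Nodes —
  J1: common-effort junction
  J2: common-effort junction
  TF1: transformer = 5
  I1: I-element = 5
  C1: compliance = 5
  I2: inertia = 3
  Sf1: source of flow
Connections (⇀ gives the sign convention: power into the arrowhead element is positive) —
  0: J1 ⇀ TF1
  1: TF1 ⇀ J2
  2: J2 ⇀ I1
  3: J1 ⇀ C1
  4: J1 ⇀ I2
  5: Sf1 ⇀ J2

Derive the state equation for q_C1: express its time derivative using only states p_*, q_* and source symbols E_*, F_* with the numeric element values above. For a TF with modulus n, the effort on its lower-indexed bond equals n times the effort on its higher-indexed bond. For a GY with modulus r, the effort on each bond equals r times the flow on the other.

#5 |Sf1  (Sf1 (Sf) sets flow on bond)
#2 |I1  (I1: I, integral causality)
#1 |J2  (closing 0-jn rule on J2)
#0 |TF1  (TF1: transformer flips bond 1)
#3 |J1  (prefer integral on C1)
#4 |I2  (J1: bond 3 brought effort, rest push out)

dq_C1/dt = F_Sf1/5 - p_I1/25 - p_I2/3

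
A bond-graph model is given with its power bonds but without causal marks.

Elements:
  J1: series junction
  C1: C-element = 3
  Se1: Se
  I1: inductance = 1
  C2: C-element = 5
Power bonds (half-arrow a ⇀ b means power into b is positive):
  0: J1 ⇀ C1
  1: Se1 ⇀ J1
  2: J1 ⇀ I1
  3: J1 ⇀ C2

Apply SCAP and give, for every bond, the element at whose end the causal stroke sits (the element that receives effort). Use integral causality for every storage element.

β1 →J1  (Se1 (Se) sets effort on bond)
β0 →J1  (C1 outputs effort q/C1)
β2 →I1  (I1 integral (f out))
β3 →J1  (J1 flow already set via bond 2)

bond 0 stroke→J1
bond 1 stroke→J1
bond 2 stroke→I1
bond 3 stroke→J1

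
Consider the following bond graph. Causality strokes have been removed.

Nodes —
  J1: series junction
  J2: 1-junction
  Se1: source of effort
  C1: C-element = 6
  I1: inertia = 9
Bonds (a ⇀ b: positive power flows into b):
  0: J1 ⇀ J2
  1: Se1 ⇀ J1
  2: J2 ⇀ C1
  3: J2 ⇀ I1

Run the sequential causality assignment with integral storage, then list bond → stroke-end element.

β0 →J2
β1 →J1
β2 →J2
β3 →I1

b1 stroke at J1  (source Se1 imposes e)
b0 stroke at J2  (J1 needs exactly one f-in)
b2 stroke at J2  (C1 outputs effort q/C1)
b3 stroke at I1  (J2 needs exactly one f-in)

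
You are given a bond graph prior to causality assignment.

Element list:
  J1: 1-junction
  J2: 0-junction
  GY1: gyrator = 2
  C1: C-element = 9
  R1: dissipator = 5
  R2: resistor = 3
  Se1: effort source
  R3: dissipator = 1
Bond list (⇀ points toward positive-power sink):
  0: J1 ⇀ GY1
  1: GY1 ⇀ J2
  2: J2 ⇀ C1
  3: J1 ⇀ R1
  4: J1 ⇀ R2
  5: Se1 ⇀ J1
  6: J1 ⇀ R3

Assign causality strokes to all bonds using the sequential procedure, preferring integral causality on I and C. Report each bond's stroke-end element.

β5 →J1  (source Se1 imposes e)
β2 →J2  (C1 outputs effort q/C1)
β1 →GY1  (common-e at J2 fixed by 2)
β0 →GY1  (GY GY1: same side as bond 1)
β3 →J1  (J1 flow already set via bond 0)
β4 →J1  (J1: bond 0 brought flow, rest push out)
β6 →J1  (J1: bond 0 brought flow, rest push out)

β0 stroke at GY1
β1 stroke at GY1
β2 stroke at J2
β3 stroke at J1
β4 stroke at J1
β5 stroke at J1
β6 stroke at J1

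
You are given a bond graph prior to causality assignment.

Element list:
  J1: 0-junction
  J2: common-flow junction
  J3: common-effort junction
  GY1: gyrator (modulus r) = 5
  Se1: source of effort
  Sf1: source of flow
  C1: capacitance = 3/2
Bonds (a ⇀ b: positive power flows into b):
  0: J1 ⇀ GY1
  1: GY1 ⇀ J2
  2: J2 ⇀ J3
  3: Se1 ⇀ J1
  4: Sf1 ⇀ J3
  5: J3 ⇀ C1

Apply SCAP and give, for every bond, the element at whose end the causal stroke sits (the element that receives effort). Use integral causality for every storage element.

bond 3 →J1  (source Se1 imposes e)
bond 4 →Sf1  (Sf1 (Sf) sets flow on bond)
bond 0 →GY1  (0-jn J1 has e-setter on 3)
bond 1 →GY1  (through GY1, causality inverts; strokes same side of GY1)
bond 2 →J2  (1-jn J2 has f-setter on 1)
bond 5 →J3  (J3 needs exactly one e-in)

b0 stroke at GY1
b1 stroke at GY1
b2 stroke at J2
b3 stroke at J1
b4 stroke at Sf1
b5 stroke at J3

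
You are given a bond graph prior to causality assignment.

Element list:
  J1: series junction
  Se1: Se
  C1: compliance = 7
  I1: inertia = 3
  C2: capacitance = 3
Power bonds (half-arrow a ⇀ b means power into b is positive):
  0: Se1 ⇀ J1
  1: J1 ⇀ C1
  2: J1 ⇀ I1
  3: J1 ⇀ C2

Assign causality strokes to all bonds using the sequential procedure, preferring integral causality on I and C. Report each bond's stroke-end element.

β0 →J1
β1 →J1
β2 →I1
β3 →J1

#0 stroke at J1  (source Se1 imposes e)
#1 stroke at J1  (prefer integral on C1)
#2 stroke at I1  (I1: I, integral causality)
#3 stroke at J1  (1-jn J1 has f-setter on 2)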